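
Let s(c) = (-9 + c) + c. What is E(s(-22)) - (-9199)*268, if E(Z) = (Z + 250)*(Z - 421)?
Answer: 2371954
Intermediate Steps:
s(c) = -9 + 2*c
E(Z) = (-421 + Z)*(250 + Z) (E(Z) = (250 + Z)*(-421 + Z) = (-421 + Z)*(250 + Z))
E(s(-22)) - (-9199)*268 = (-105250 + (-9 + 2*(-22))² - 171*(-9 + 2*(-22))) - (-9199)*268 = (-105250 + (-9 - 44)² - 171*(-9 - 44)) - 1*(-2465332) = (-105250 + (-53)² - 171*(-53)) + 2465332 = (-105250 + 2809 + 9063) + 2465332 = -93378 + 2465332 = 2371954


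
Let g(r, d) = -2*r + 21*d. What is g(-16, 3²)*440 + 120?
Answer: 97360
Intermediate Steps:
g(-16, 3²)*440 + 120 = (-2*(-16) + 21*3²)*440 + 120 = (32 + 21*9)*440 + 120 = (32 + 189)*440 + 120 = 221*440 + 120 = 97240 + 120 = 97360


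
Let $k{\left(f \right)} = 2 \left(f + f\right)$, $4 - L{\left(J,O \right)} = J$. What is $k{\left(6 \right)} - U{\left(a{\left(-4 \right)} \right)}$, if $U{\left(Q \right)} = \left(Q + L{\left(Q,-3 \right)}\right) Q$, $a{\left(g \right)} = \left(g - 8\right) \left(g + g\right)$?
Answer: $-360$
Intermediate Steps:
$L{\left(J,O \right)} = 4 - J$
$a{\left(g \right)} = 2 g \left(-8 + g\right)$ ($a{\left(g \right)} = \left(-8 + g\right) 2 g = 2 g \left(-8 + g\right)$)
$k{\left(f \right)} = 4 f$ ($k{\left(f \right)} = 2 \cdot 2 f = 4 f$)
$U{\left(Q \right)} = 4 Q$ ($U{\left(Q \right)} = \left(Q - \left(-4 + Q\right)\right) Q = 4 Q$)
$k{\left(6 \right)} - U{\left(a{\left(-4 \right)} \right)} = 4 \cdot 6 - 4 \cdot 2 \left(-4\right) \left(-8 - 4\right) = 24 - 4 \cdot 2 \left(-4\right) \left(-12\right) = 24 - 4 \cdot 96 = 24 - 384 = -360$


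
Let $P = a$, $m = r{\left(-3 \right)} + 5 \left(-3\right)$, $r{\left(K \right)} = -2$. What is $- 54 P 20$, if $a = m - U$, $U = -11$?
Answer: $6480$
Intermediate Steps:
$m = -17$ ($m = -2 + 5 \left(-3\right) = -2 - 15 = -17$)
$a = -6$ ($a = -17 - -11 = -17 + 11 = -6$)
$P = -6$
$- 54 P 20 = \left(-54\right) \left(-6\right) 20 = 324 \cdot 20 = 6480$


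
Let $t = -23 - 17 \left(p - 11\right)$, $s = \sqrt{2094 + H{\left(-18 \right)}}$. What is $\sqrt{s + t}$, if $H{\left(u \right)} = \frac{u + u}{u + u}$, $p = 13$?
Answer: $\sqrt{-57 + \sqrt{2095}} \approx 3.3509 i$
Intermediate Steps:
$H{\left(u \right)} = 1$ ($H{\left(u \right)} = \frac{2 u}{2 u} = 2 u \frac{1}{2 u} = 1$)
$s = \sqrt{2095}$ ($s = \sqrt{2094 + 1} = \sqrt{2095} \approx 45.771$)
$t = -57$ ($t = -23 - 17 \left(13 - 11\right) = -23 - 34 = -57$)
$\sqrt{s + t} = \sqrt{\sqrt{2095} - 57} = \sqrt{-57 + \sqrt{2095}}$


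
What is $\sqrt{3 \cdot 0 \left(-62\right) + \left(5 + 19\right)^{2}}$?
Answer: $24$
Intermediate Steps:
$\sqrt{3 \cdot 0 \left(-62\right) + \left(5 + 19\right)^{2}} = \sqrt{0 \left(-62\right) + 24^{2}} = \sqrt{0 + 576} = \sqrt{576} = 24$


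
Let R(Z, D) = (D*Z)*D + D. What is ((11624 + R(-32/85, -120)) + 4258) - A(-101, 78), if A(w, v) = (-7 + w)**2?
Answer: -22494/17 ≈ -1323.2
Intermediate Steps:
R(Z, D) = D + Z*D**2 (R(Z, D) = Z*D**2 + D = D + Z*D**2)
((11624 + R(-32/85, -120)) + 4258) - A(-101, 78) = ((11624 - 120*(1 - (-3840)/85)) + 4258) - (-7 - 101)**2 = ((11624 - 120*(1 - (-3840)/85)) + 4258) - 1*(-108)**2 = ((11624 - 120*(1 - 120*(-32/85))) + 4258) - 1*11664 = ((11624 - 120*(1 + 768/17)) + 4258) - 11664 = ((11624 - 120*785/17) + 4258) - 11664 = ((11624 - 94200/17) + 4258) - 11664 = (103408/17 + 4258) - 11664 = 175794/17 - 11664 = -22494/17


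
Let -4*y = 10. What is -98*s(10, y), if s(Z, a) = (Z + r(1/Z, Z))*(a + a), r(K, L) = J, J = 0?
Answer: 4900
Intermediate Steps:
y = -5/2 (y = -¼*10 = -5/2 ≈ -2.5000)
r(K, L) = 0
s(Z, a) = 2*Z*a (s(Z, a) = (Z + 0)*(a + a) = Z*(2*a) = 2*Z*a)
-98*s(10, y) = -196*10*(-5)/2 = -98*(-50) = 4900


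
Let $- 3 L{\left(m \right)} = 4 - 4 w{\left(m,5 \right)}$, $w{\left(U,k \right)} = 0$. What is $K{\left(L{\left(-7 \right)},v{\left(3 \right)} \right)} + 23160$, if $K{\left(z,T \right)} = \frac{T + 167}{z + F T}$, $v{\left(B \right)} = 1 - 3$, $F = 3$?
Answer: $\frac{46275}{2} \approx 23138.0$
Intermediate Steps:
$v{\left(B \right)} = -2$
$L{\left(m \right)} = - \frac{4}{3}$ ($L{\left(m \right)} = - \frac{4 - 0}{3} = - \frac{4 + 0}{3} = \left(- \frac{1}{3}\right) 4 = - \frac{4}{3}$)
$K{\left(z,T \right)} = \frac{167 + T}{z + 3 T}$ ($K{\left(z,T \right)} = \frac{T + 167}{z + 3 T} = \frac{167 + T}{z + 3 T}$)
$K{\left(L{\left(-7 \right)},v{\left(3 \right)} \right)} + 23160 = \frac{167 - 2}{- \frac{4}{3} + 3 \left(-2\right)} + 23160 = \frac{1}{- \frac{4}{3} - 6} \cdot 165 + 23160 = \frac{1}{- \frac{22}{3}} \cdot 165 + 23160 = \left(- \frac{3}{22}\right) 165 + 23160 = - \frac{45}{2} + 23160 = \frac{46275}{2}$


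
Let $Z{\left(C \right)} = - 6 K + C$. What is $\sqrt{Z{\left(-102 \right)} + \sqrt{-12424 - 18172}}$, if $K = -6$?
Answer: $\sqrt{-66 + 2 i \sqrt{7649}} \approx 7.7767 + 11.246 i$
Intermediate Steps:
$Z{\left(C \right)} = 36 + C$ ($Z{\left(C \right)} = \left(-6\right) \left(-6\right) + C = 36 + C$)
$\sqrt{Z{\left(-102 \right)} + \sqrt{-12424 - 18172}} = \sqrt{\left(36 - 102\right) + \sqrt{-12424 - 18172}} = \sqrt{-66 + \sqrt{-30596}} = \sqrt{-66 + 2 i \sqrt{7649}}$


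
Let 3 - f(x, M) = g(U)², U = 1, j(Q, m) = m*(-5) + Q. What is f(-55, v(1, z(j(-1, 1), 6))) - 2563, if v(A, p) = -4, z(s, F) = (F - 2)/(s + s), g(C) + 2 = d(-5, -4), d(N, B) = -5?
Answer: -2609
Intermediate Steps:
j(Q, m) = Q - 5*m (j(Q, m) = -5*m + Q = Q - 5*m)
g(C) = -7 (g(C) = -2 - 5 = -7)
z(s, F) = (-2 + F)/(2*s) (z(s, F) = (-2 + F)/((2*s)) = (-2 + F)*(1/(2*s)) = (-2 + F)/(2*s))
f(x, M) = -46 (f(x, M) = 3 - 1*(-7)² = 3 - 1*49 = 3 - 49 = -46)
f(-55, v(1, z(j(-1, 1), 6))) - 2563 = -46 - 2563 = -2609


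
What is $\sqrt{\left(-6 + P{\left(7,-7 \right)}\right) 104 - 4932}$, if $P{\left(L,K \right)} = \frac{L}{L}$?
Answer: $2 i \sqrt{1363} \approx 73.838 i$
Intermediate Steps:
$P{\left(L,K \right)} = 1$
$\sqrt{\left(-6 + P{\left(7,-7 \right)}\right) 104 - 4932} = \sqrt{\left(-6 + 1\right) 104 - 4932} = \sqrt{\left(-5\right) 104 - 4932} = \sqrt{-520 - 4932} = \sqrt{-5452} = 2 i \sqrt{1363}$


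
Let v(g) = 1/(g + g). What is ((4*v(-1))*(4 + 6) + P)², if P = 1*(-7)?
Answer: 729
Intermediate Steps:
v(g) = 1/(2*g)
P = -7
((4*v(-1))*(4 + 6) + P)² = ((4*((½)/(-1)))*(4 + 6) - 7)² = ((4*((½)*(-1)))*10 - 7)² = ((4*(-½))*10 - 7)² = (-2*10 - 7)² = (-20 - 7)² = (-27)² = 729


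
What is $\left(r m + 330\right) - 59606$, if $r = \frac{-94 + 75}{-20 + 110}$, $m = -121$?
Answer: $- \frac{5332541}{90} \approx -59250.0$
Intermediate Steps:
$r = - \frac{19}{90} \approx -0.21111$
$\left(r m + 330\right) - 59606 = \left(\left(- \frac{19}{90}\right) \left(-121\right) + 330\right) - 59606 = \left(\frac{2299}{90} + 330\right) - 59606 = \frac{31999}{90} - 59606 = - \frac{5332541}{90}$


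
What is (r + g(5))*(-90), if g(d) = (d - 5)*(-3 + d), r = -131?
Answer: 11790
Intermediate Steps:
g(d) = (-5 + d)*(-3 + d)
(r + g(5))*(-90) = (-131 + (15 + 5**2 - 8*5))*(-90) = (-131 + (15 + 25 - 40))*(-90) = (-131 + 0)*(-90) = -131*(-90) = 11790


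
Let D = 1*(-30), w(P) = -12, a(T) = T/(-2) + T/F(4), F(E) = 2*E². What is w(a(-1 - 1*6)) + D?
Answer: -42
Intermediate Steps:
a(T) = -15*T/32 (a(T) = T/(-2) + T/((2*4²)) = T*(-½) + T/((2*16)) = -T/2 + T/32 = -15*T/32)
D = -30
w(a(-1 - 1*6)) + D = -12 - 30 = -42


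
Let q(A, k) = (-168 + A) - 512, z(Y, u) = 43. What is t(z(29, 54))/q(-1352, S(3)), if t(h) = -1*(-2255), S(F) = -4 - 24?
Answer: -2255/2032 ≈ -1.1097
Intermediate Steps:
S(F) = -28
q(A, k) = -680 + A
t(h) = 2255
t(z(29, 54))/q(-1352, S(3)) = 2255/(-680 - 1352) = 2255/(-2032) = 2255*(-1/2032) = -2255/2032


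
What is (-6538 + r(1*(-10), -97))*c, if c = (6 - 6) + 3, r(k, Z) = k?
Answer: -19644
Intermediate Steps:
c = 3 (c = 0 + 3 = 3)
(-6538 + r(1*(-10), -97))*c = (-6538 + 1*(-10))*3 = (-6538 - 10)*3 = -6548*3 = -19644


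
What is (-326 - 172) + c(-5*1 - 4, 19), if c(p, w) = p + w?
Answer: -488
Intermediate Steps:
(-326 - 172) + c(-5*1 - 4, 19) = (-326 - 172) + ((-5*1 - 4) + 19) = -498 + ((-5 - 4) + 19) = -498 + (-9 + 19) = -498 + 10 = -488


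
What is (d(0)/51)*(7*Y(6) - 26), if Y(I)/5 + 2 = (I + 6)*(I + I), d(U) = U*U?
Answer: 0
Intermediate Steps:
d(U) = U²
Y(I) = -10 + 10*I*(6 + I) (Y(I) = -10 + 5*((I + 6)*(I + I)) = -10 + 5*((6 + I)*(2*I)) = -10 + 5*(2*I*(6 + I)) = -10 + 10*I*(6 + I))
(d(0)/51)*(7*Y(6) - 26) = (0²/51)*(7*(-10 + 10*6² + 60*6) - 26) = (0*(1/51))*(7*(-10 + 10*36 + 360) - 26) = 0*(7*(-10 + 360 + 360) - 26) = 0*(7*710 - 26) = 0*(4970 - 26) = 0*4944 = 0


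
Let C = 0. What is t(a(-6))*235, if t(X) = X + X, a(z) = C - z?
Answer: 2820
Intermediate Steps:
a(z) = -z (a(z) = 0 - z = -z)
t(X) = 2*X
t(a(-6))*235 = (2*(-1*(-6)))*235 = (2*6)*235 = 12*235 = 2820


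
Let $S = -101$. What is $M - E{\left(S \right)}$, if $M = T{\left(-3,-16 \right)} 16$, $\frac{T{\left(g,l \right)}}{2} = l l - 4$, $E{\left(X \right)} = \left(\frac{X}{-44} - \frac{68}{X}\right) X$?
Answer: $\frac{368009}{44} \approx 8363.8$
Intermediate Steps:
$E{\left(X \right)} = X \left(- \frac{68}{X} - \frac{X}{44}\right)$ ($E{\left(X \right)} = \left(X \left(- \frac{1}{44}\right) - \frac{68}{X}\right) X = \left(- \frac{X}{44} - \frac{68}{X}\right) X = \left(- \frac{68}{X} - \frac{X}{44}\right) X = X \left(- \frac{68}{X} - \frac{X}{44}\right)$)
$T{\left(g,l \right)} = -8 + 2 l^{2}$ ($T{\left(g,l \right)} = 2 \left(l l - 4\right) = 2 \left(l^{2} - 4\right) = 2 \left(-4 + l^{2}\right) = -8 + 2 l^{2}$)
$M = 8064$ ($M = \left(-8 + 2 \left(-16\right)^{2}\right) 16 = \left(-8 + 2 \cdot 256\right) 16 = \left(-8 + 512\right) 16 = 504 \cdot 16 = 8064$)
$M - E{\left(S \right)} = 8064 - \left(-68 - \frac{\left(-101\right)^{2}}{44}\right) = 8064 - \left(-68 - \frac{10201}{44}\right) = 8064 - - \frac{13193}{44} = 8064 + \frac{13193}{44} = \frac{368009}{44}$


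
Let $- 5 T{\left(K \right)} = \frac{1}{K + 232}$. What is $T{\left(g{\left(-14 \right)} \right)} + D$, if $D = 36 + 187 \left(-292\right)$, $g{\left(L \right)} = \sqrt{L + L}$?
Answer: $\frac{- 545680 \sqrt{7} + 63298881 i}{10 \left(\sqrt{7} - 116 i\right)} \approx -54568.0 + 1.9073 \cdot 10^{-5} i$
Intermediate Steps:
$g{\left(L \right)} = \sqrt{2} \sqrt{L}$ ($g{\left(L \right)} = \sqrt{2 L} = \sqrt{2} \sqrt{L}$)
$T{\left(K \right)} = - \frac{1}{5 \left(232 + K\right)}$ ($T{\left(K \right)} = - \frac{1}{5 \left(K + 232\right)} = - \frac{1}{5 \left(232 + K\right)}$)
$D = -54568$ ($D = 36 - 54604 = -54568$)
$T{\left(g{\left(-14 \right)} \right)} + D = - \frac{1}{1160 + 5 \sqrt{2} \sqrt{-14}} - 54568 = - \frac{1}{1160 + 5 \sqrt{2} i \sqrt{14}} - 54568 = - \frac{1}{1160 + 5 \cdot 2 i \sqrt{7}} - 54568 = - \frac{1}{1160 + 10 i \sqrt{7}} - 54568 = -54568 - \frac{1}{1160 + 10 i \sqrt{7}}$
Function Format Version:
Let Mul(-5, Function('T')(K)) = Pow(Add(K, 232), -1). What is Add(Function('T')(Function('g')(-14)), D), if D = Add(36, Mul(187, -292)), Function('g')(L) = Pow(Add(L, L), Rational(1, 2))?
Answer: Mul(Rational(1, 10), Pow(Add(Pow(7, Rational(1, 2)), Mul(-116, I)), -1), Add(Mul(-545680, Pow(7, Rational(1, 2))), Mul(63298881, I))) ≈ Add(-54568., Mul(1.9073e-5, I))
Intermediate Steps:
Function('g')(L) = Mul(Pow(2, Rational(1, 2)), Pow(L, Rational(1, 2))) (Function('g')(L) = Pow(Mul(2, L), Rational(1, 2)) = Mul(Pow(2, Rational(1, 2)), Pow(L, Rational(1, 2))))
Function('T')(K) = Mul(Rational(-1, 5), Pow(Add(232, K), -1)) (Function('T')(K) = Mul(Rational(-1, 5), Pow(Add(K, 232), -1)) = Mul(Rational(-1, 5), Pow(Add(232, K), -1)))
D = -54568 (D = Add(36, -54604) = -54568)
Add(Function('T')(Function('g')(-14)), D) = Add(Mul(-1, Pow(Add(1160, Mul(5, Mul(Pow(2, Rational(1, 2)), Pow(-14, Rational(1, 2))))), -1)), -54568) = Add(Mul(-1, Pow(Add(1160, Mul(5, Mul(Pow(2, Rational(1, 2)), Mul(I, Pow(14, Rational(1, 2)))))), -1)), -54568) = Add(Mul(-1, Pow(Add(1160, Mul(5, Mul(2, I, Pow(7, Rational(1, 2))))), -1)), -54568) = Add(Mul(-1, Pow(Add(1160, Mul(10, I, Pow(7, Rational(1, 2)))), -1)), -54568) = Add(-54568, Mul(-1, Pow(Add(1160, Mul(10, I, Pow(7, Rational(1, 2)))), -1)))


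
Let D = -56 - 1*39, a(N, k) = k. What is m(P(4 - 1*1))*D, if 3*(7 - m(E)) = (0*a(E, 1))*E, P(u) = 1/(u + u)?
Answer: -665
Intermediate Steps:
P(u) = 1/(2*u)
m(E) = 7 (m(E) = 7 - 0*1*E/3 = 7 - 0*E = 7 - ⅓*0 = 7 + 0 = 7)
D = -95 (D = -56 - 39 = -95)
m(P(4 - 1*1))*D = 7*(-95) = -665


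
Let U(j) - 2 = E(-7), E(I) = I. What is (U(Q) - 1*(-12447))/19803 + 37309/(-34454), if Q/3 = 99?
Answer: -1926419/4237842 ≈ -0.45458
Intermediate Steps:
Q = 297 (Q = 3*99 = 297)
U(j) = -5 (U(j) = 2 - 7 = -5)
(U(Q) - 1*(-12447))/19803 + 37309/(-34454) = (-5 - 1*(-12447))/19803 + 37309/(-34454) = (-5 + 12447)*(1/19803) + 37309*(-1/34454) = 12442*(1/19803) - 37309/34454 = 12442/19803 - 37309/34454 = -1926419/4237842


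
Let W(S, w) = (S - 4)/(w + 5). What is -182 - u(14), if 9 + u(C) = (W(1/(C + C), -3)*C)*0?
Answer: -173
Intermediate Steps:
W(S, w) = (-4 + S)/(5 + w)
u(C) = -9 (u(C) = -9 + (((-4 + 1/(C + C))/(5 - 3))*C)*0 = -9 + (((-4 + 1/(2*C))/2)*C)*0 = -9 + ((-2 + 1/(4*C))*C)*0 = -9 + (C*(-2 + 1/(4*C)))*0 = -9 + 0 = -9)
-182 - u(14) = -182 - 1*(-9) = -182 + 9 = -173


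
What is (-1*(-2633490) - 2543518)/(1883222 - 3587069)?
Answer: -89972/1703847 ≈ -0.052805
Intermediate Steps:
(-1*(-2633490) - 2543518)/(1883222 - 3587069) = (2633490 - 2543518)/(-1703847) = 89972*(-1/1703847) = -89972/1703847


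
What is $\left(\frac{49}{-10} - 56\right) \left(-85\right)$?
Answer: $\frac{10353}{2} \approx 5176.5$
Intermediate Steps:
$\left(\frac{49}{-10} - 56\right) \left(-85\right) = \left(49 \left(- \frac{1}{10}\right) - 56\right) \left(-85\right) = \left(- \frac{49}{10} - 56\right) \left(-85\right) = \left(- \frac{609}{10}\right) \left(-85\right) = \frac{10353}{2}$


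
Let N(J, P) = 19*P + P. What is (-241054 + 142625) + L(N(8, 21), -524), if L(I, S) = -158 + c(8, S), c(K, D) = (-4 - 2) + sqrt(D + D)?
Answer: -98593 + 2*I*sqrt(262) ≈ -98593.0 + 32.373*I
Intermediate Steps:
c(K, D) = -6 + sqrt(2)*sqrt(D) (c(K, D) = -6 + sqrt(2*D) = -6 + sqrt(2)*sqrt(D))
N(J, P) = 20*P
L(I, S) = -164 + sqrt(2)*sqrt(S) (L(I, S) = -158 + (-6 + sqrt(2)*sqrt(S)) = -164 + sqrt(2)*sqrt(S))
(-241054 + 142625) + L(N(8, 21), -524) = (-241054 + 142625) + (-164 + sqrt(2)*sqrt(-524)) = -98429 + (-164 + sqrt(2)*(2*I*sqrt(131))) = -98429 + (-164 + 2*I*sqrt(262)) = -98593 + 2*I*sqrt(262)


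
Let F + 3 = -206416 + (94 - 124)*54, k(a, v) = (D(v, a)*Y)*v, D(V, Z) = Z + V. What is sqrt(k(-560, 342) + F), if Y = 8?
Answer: I*sqrt(804487) ≈ 896.93*I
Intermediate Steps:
D(V, Z) = V + Z
k(a, v) = v*(8*a + 8*v) (k(a, v) = ((v + a)*8)*v = ((a + v)*8)*v = (8*a + 8*v)*v = v*(8*a + 8*v))
F = -208039 (F = -3 + (-206416 + (94 - 124)*54) = -3 + (-206416 - 30*54) = -3 + (-206416 - 1620) = -3 - 208036 = -208039)
sqrt(k(-560, 342) + F) = sqrt(8*342*(-560 + 342) - 208039) = sqrt(8*342*(-218) - 208039) = sqrt(-596448 - 208039) = sqrt(-804487) = I*sqrt(804487)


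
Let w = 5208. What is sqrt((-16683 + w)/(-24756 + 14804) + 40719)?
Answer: sqrt(252063610986)/2488 ≈ 201.79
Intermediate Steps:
sqrt((-16683 + w)/(-24756 + 14804) + 40719) = sqrt((-16683 + 5208)/(-24756 + 14804) + 40719) = sqrt(-11475/(-9952) + 40719) = sqrt(-11475*(-1/9952) + 40719) = sqrt(11475/9952 + 40719) = sqrt(405246963/9952) = sqrt(252063610986)/2488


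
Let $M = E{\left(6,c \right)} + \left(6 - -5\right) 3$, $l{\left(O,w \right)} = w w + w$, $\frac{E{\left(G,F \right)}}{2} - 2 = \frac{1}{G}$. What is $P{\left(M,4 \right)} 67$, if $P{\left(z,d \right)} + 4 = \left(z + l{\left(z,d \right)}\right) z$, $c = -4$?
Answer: $\frac{1288276}{9} \approx 1.4314 \cdot 10^{5}$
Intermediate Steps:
$E{\left(G,F \right)} = 4 + \frac{2}{G}$
$l{\left(O,w \right)} = w + w^{2}$ ($l{\left(O,w \right)} = w^{2} + w = w + w^{2}$)
$M = \frac{112}{3}$ ($M = \left(4 + \frac{2}{6}\right) + \left(6 - -5\right) 3 = \left(4 + 2 \cdot \frac{1}{6}\right) + \left(6 + 5\right) 3 = \left(4 + \frac{1}{3}\right) + 11 \cdot 3 = \frac{13}{3} + 33 = \frac{112}{3} \approx 37.333$)
$P{\left(z,d \right)} = -4 + z \left(z + d \left(1 + d\right)\right)$ ($P{\left(z,d \right)} = -4 + \left(z + d \left(1 + d\right)\right) z = -4 + z \left(z + d \left(1 + d\right)\right)$)
$P{\left(M,4 \right)} 67 = \left(-4 + \left(\frac{112}{3}\right)^{2} + 4 \cdot \frac{112}{3} \left(1 + 4\right)\right) 67 = \left(-4 + \frac{12544}{9} + 4 \cdot \frac{112}{3} \cdot 5\right) 67 = \left(-4 + \frac{12544}{9} + \frac{2240}{3}\right) 67 = \frac{19228}{9} \cdot 67 = \frac{1288276}{9}$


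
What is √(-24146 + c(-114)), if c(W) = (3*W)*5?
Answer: 16*I*√101 ≈ 160.8*I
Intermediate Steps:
c(W) = 15*W
√(-24146 + c(-114)) = √(-24146 + 15*(-114)) = √(-24146 - 1710) = √(-25856) = 16*I*√101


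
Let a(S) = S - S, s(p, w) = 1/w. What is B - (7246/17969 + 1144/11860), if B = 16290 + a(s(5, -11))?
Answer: 867873381126/53278085 ≈ 16290.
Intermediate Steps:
a(S) = 0
B = 16290 (B = 16290 + 0 = 16290)
B - (7246/17969 + 1144/11860) = 16290 - (7246/17969 + 1144/11860) = 16290 - (7246*(1/17969) + 1144*(1/11860)) = 16290 - (7246/17969 + 286/2965) = 16290 - 1*26623524/53278085 = 16290 - 26623524/53278085 = 867873381126/53278085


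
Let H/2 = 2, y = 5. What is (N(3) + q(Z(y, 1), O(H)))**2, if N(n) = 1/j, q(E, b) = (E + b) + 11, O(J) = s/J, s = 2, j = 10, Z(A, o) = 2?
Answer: 4624/25 ≈ 184.96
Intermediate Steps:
H = 4 (H = 2*2 = 4)
O(J) = 2/J
q(E, b) = 11 + E + b
N(n) = 1/10
(N(3) + q(Z(y, 1), O(H)))**2 = (1/10 + (11 + 2 + 2/4))**2 = (1/10 + (11 + 2 + 2*(1/4)))**2 = (1/10 + (11 + 2 + 1/2))**2 = (1/10 + 27/2)**2 = (68/5)**2 = 4624/25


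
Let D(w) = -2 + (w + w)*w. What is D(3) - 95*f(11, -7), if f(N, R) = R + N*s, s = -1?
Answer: 1726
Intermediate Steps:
f(N, R) = R - N (f(N, R) = R + N*(-1) = R - N)
D(w) = -2 + 2*w**2 (D(w) = -2 + (2*w)*w = -2 + 2*w**2)
D(3) - 95*f(11, -7) = (-2 + 2*3**2) - 95*(-7 - 1*11) = (-2 + 2*9) - 95*(-7 - 11) = (-2 + 18) - 95*(-18) = 16 + 1710 = 1726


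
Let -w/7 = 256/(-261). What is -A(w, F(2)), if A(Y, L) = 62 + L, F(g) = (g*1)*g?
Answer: -66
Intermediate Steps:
F(g) = g² (F(g) = g*g = g²)
w = 1792/261 (w = -1792/(-261) = -1792*(-1)/261 = -7*(-256/261) = 1792/261 ≈ 6.8659)
-A(w, F(2)) = -(62 + 2²) = -(62 + 4) = -1*66 = -66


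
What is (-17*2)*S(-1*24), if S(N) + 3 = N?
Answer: 918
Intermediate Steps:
S(N) = -3 + N
(-17*2)*S(-1*24) = (-17*2)*(-3 - 1*24) = -34*(-3 - 24) = -34*(-27) = 918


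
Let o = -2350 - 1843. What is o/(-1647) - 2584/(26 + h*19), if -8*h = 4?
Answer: -2791109/18117 ≈ -154.06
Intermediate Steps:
h = -1/2 (h = -1/8*4 = -1/2 ≈ -0.50000)
o = -4193
o/(-1647) - 2584/(26 + h*19) = -4193/(-1647) - 2584/(26 - 1/2*19) = -4193*(-1/1647) - 2584/(26 - 19/2) = 4193/1647 - 2584/33/2 = 4193/1647 - 2584*2/33 = 4193/1647 - 5168/33 = -2791109/18117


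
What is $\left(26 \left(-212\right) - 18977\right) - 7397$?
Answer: $-31886$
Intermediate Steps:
$\left(26 \left(-212\right) - 18977\right) - 7397 = \left(-5512 - 18977\right) - 7397 = -24489 - 7397 = -31886$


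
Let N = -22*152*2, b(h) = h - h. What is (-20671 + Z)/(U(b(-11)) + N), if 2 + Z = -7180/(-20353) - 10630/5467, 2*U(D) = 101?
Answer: 1533639152702/492369090675 ≈ 3.1148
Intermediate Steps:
b(h) = 0
U(D) = 101/2 (U(D) = (½)*101 = 101/2)
N = -6688 (N = -3344*2 = -6688)
Z = -399639032/111269851 (Z = -2 + (-7180/(-20353) - 10630/5467) = -2 + (-7180*(-1/20353) - 10630*1/5467) = -2 + (7180/20353 - 10630/5467) = -2 - 177099330/111269851 = -399639032/111269851 ≈ -3.5916)
(-20671 + Z)/(U(b(-11)) + N) = (-20671 - 399639032/111269851)/(101/2 - 6688) = -2300458729053/(111269851*(-13275/2)) = -2300458729053/111269851*(-2/13275) = 1533639152702/492369090675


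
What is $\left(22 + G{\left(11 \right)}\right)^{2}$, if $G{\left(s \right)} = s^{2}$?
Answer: $20449$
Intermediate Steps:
$\left(22 + G{\left(11 \right)}\right)^{2} = \left(22 + 11^{2}\right)^{2} = \left(22 + 121\right)^{2} = 143^{2} = 20449$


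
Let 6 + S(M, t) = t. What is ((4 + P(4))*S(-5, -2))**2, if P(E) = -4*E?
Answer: 9216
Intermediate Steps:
S(M, t) = -6 + t
((4 + P(4))*S(-5, -2))**2 = ((4 - 4*4)*(-6 - 2))**2 = ((4 - 16)*(-8))**2 = (-12*(-8))**2 = 96**2 = 9216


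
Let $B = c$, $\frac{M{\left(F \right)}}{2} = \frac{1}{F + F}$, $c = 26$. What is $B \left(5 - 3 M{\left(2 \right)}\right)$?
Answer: $91$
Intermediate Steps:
$M{\left(F \right)} = \frac{1}{F}$ ($M{\left(F \right)} = \frac{2}{F + F} = \frac{2}{2 F} = 2 \frac{1}{2 F} = \frac{1}{F}$)
$B = 26$
$B \left(5 - 3 M{\left(2 \right)}\right) = 26 \left(5 - \frac{3}{2}\right) = 26 \cdot \frac{7}{2} = 91$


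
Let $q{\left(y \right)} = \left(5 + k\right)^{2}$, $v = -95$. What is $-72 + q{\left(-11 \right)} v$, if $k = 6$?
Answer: $-11567$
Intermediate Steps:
$q{\left(y \right)} = 121$ ($q{\left(y \right)} = \left(5 + 6\right)^{2} = 11^{2} = 121$)
$-72 + q{\left(-11 \right)} v = -72 + 121 \left(-95\right) = -72 - 11495 = -11567$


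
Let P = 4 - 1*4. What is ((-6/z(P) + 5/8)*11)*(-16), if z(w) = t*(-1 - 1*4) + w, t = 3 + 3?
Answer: -726/5 ≈ -145.20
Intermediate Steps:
t = 6
P = 0 (P = 4 - 4 = 0)
z(w) = -30 + w (z(w) = 6*(-1 - 1*4) + w = 6*(-1 - 4) + w = 6*(-5) + w = -30 + w)
((-6/z(P) + 5/8)*11)*(-16) = ((-6/(-30 + 0) + 5/8)*11)*(-16) = ((-6/(-30) + 5*(⅛))*11)*(-16) = ((-6*(-1/30) + 5/8)*11)*(-16) = ((⅕ + 5/8)*11)*(-16) = ((33/40)*11)*(-16) = (363/40)*(-16) = -726/5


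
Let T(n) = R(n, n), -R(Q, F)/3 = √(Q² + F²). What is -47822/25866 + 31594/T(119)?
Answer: -23911/12933 - 15797*√2/357 ≈ -64.427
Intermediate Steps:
R(Q, F) = -3*√(F² + Q²) (R(Q, F) = -3*√(Q² + F²) = -3*√(F² + Q²))
T(n) = -3*√2*√(n²) (T(n) = -3*√(n² + n²) = -3*√2*√(n²))
-47822/25866 + 31594/T(119) = -47822/25866 + 31594/((-3*√2*√(119²))) = -47822*1/25866 + 31594/((-3*√2*√14161)) = -23911/12933 + 31594/((-3*√2*119)) = -23911/12933 + 31594/((-357*√2)) = -23911/12933 + 31594*(-√2/714) = -23911/12933 - 15797*√2/357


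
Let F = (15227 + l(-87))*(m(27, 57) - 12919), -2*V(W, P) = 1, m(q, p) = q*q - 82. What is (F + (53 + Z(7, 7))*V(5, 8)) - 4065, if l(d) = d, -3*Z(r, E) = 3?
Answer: -185802171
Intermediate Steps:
m(q, p) = -82 + q² (m(q, p) = q² - 82 = -82 + q²)
Z(r, E) = -1 (Z(r, E) = -⅓*3 = -1)
V(W, P) = -½ (V(W, P) = -½*1 = -½)
F = -185798080 (F = (15227 - 87)*((-82 + 27²) - 12919) = 15140*((-82 + 729) - 12919) = 15140*(647 - 12919) = 15140*(-12272) = -185798080)
(F + (53 + Z(7, 7))*V(5, 8)) - 4065 = (-185798080 + (53 - 1)*(-½)) - 4065 = (-185798080 + 52*(-½)) - 4065 = (-185798080 - 26) - 4065 = -185798106 - 4065 = -185802171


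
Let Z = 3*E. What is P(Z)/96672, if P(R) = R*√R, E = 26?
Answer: 13*√78/16112 ≈ 0.0071259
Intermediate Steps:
Z = 78 (Z = 3*26 = 78)
P(R) = R^(3/2)
P(Z)/96672 = 78^(3/2)/96672 = (78*√78)*(1/96672) = 13*√78/16112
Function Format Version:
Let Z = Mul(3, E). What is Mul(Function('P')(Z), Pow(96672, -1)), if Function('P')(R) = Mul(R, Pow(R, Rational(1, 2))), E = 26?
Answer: Mul(Rational(13, 16112), Pow(78, Rational(1, 2))) ≈ 0.0071259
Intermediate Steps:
Z = 78 (Z = Mul(3, 26) = 78)
Function('P')(R) = Pow(R, Rational(3, 2))
Mul(Function('P')(Z), Pow(96672, -1)) = Mul(Pow(78, Rational(3, 2)), Pow(96672, -1)) = Mul(Mul(78, Pow(78, Rational(1, 2))), Rational(1, 96672)) = Mul(Rational(13, 16112), Pow(78, Rational(1, 2)))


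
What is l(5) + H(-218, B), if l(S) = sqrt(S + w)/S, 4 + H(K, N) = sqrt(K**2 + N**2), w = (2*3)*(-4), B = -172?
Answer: -4 + 2*sqrt(19277) + I*sqrt(19)/5 ≈ 273.68 + 0.87178*I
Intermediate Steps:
w = -24 (w = 6*(-4) = -24)
H(K, N) = -4 + sqrt(K**2 + N**2)
l(S) = sqrt(-24 + S)/S (l(S) = sqrt(S - 24)/S = sqrt(-24 + S)/S)
l(5) + H(-218, B) = sqrt(-24 + 5)/5 + (-4 + sqrt((-218)**2 + (-172)**2)) = sqrt(-19)/5 + (-4 + sqrt(47524 + 29584)) = (I*sqrt(19))/5 + (-4 + sqrt(77108)) = I*sqrt(19)/5 + (-4 + 2*sqrt(19277)) = -4 + 2*sqrt(19277) + I*sqrt(19)/5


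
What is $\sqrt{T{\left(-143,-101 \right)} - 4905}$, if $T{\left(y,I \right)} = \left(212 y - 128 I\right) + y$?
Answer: $2 i \sqrt{5609} \approx 149.79 i$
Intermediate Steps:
$T{\left(y,I \right)} = - 128 I + 213 y$ ($T{\left(y,I \right)} = \left(- 128 I + 212 y\right) + y = - 128 I + 213 y$)
$\sqrt{T{\left(-143,-101 \right)} - 4905} = \sqrt{\left(\left(-128\right) \left(-101\right) + 213 \left(-143\right)\right) - 4905} = \sqrt{\left(12928 - 30459\right) - 4905} = \sqrt{-17531 - 4905} = \sqrt{-22436} = 2 i \sqrt{5609}$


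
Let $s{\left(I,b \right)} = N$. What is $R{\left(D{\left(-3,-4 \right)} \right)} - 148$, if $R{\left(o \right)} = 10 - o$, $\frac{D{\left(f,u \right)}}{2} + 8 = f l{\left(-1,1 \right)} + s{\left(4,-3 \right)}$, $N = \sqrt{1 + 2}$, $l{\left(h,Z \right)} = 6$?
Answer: $-86 - 2 \sqrt{3} \approx -89.464$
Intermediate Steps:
$N = \sqrt{3} \approx 1.732$
$s{\left(I,b \right)} = \sqrt{3}$
$D{\left(f,u \right)} = -16 + 2 \sqrt{3} + 12 f$ ($D{\left(f,u \right)} = -16 + 2 \left(f 6 + \sqrt{3}\right) = -16 + 2 \left(6 f + \sqrt{3}\right) = -16 + 2 \left(\sqrt{3} + 6 f\right) = -16 + \left(2 \sqrt{3} + 12 f\right) = -16 + 2 \sqrt{3} + 12 f$)
$R{\left(D{\left(-3,-4 \right)} \right)} - 148 = \left(10 - \left(-16 + 2 \sqrt{3} + 12 \left(-3\right)\right)\right) - 148 = \left(10 - \left(-16 + 2 \sqrt{3} - 36\right)\right) - 148 = \left(10 - \left(-52 + 2 \sqrt{3}\right)\right) - 148 = \left(10 + \left(52 - 2 \sqrt{3}\right)\right) - 148 = \left(62 - 2 \sqrt{3}\right) - 148 = -86 - 2 \sqrt{3}$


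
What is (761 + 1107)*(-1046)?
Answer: -1953928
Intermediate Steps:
(761 + 1107)*(-1046) = 1868*(-1046) = -1953928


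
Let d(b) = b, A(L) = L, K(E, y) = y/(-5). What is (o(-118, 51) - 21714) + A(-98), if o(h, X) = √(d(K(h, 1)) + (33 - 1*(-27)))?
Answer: -21812 + √1495/5 ≈ -21804.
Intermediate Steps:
K(E, y) = -y/5 (K(E, y) = y*(-⅕) = -y/5)
o(h, X) = √1495/5 (o(h, X) = √(-⅕*1 + (33 - 1*(-27))) = √(-⅕ + (33 + 27)) = √(-⅕ + 60) = √(299/5) = √1495/5)
(o(-118, 51) - 21714) + A(-98) = (√1495/5 - 21714) - 98 = (-21714 + √1495/5) - 98 = -21812 + √1495/5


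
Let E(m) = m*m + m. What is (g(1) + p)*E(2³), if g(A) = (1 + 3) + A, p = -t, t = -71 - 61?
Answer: 9864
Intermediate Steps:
t = -132
E(m) = m + m² (E(m) = m² + m = m + m²)
p = 132 (p = -1*(-132) = 132)
g(A) = 4 + A
(g(1) + p)*E(2³) = ((4 + 1) + 132)*(2³*(1 + 2³)) = (5 + 132)*(8*(1 + 8)) = 137*(8*9) = 137*72 = 9864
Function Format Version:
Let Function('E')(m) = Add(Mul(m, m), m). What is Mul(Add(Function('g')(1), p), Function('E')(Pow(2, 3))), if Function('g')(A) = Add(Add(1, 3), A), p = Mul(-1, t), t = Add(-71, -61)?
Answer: 9864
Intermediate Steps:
t = -132
Function('E')(m) = Add(m, Pow(m, 2)) (Function('E')(m) = Add(Pow(m, 2), m) = Add(m, Pow(m, 2)))
p = 132 (p = Mul(-1, -132) = 132)
Function('g')(A) = Add(4, A)
Mul(Add(Function('g')(1), p), Function('E')(Pow(2, 3))) = Mul(Add(Add(4, 1), 132), Mul(Pow(2, 3), Add(1, Pow(2, 3)))) = Mul(Add(5, 132), Mul(8, Add(1, 8))) = Mul(137, Mul(8, 9)) = Mul(137, 72) = 9864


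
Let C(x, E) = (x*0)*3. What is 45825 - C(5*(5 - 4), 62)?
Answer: 45825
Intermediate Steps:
C(x, E) = 0 (C(x, E) = 0*3 = 0)
45825 - C(5*(5 - 4), 62) = 45825 - 1*0 = 45825 + 0 = 45825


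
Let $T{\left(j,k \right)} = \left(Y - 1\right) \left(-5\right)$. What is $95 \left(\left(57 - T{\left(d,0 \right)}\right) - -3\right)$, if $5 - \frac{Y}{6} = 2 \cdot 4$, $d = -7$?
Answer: $-3325$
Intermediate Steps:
$Y = -18$ ($Y = 30 - 6 \cdot 2 \cdot 4 = 30 - 48 = -18$)
$T{\left(j,k \right)} = 95$ ($T{\left(j,k \right)} = \left(-18 - 1\right) \left(-5\right) = \left(-19\right) \left(-5\right) = 95$)
$95 \left(\left(57 - T{\left(d,0 \right)}\right) - -3\right) = 95 \left(\left(57 - 95\right) - -3\right) = 95 \left(\left(57 - 95\right) + \left(-49 + 52\right)\right) = 95 \left(-38 + 3\right) = 95 \left(-35\right) = -3325$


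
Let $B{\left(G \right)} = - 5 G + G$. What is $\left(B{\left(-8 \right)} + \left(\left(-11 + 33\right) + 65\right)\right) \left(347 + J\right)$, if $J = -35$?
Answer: $37128$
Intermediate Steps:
$B{\left(G \right)} = - 4 G$
$\left(B{\left(-8 \right)} + \left(\left(-11 + 33\right) + 65\right)\right) \left(347 + J\right) = \left(\left(-4\right) \left(-8\right) + \left(\left(-11 + 33\right) + 65\right)\right) \left(347 - 35\right) = \left(32 + \left(22 + 65\right)\right) 312 = \left(32 + 87\right) 312 = 119 \cdot 312 = 37128$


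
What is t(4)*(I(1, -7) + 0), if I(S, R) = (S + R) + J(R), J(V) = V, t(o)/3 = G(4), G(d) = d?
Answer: -156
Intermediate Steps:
t(o) = 12 (t(o) = 3*4 = 12)
I(S, R) = S + 2*R (I(S, R) = (S + R) + R = (R + S) + R = S + 2*R)
t(4)*(I(1, -7) + 0) = 12*((1 + 2*(-7)) + 0) = 12*((1 - 14) + 0) = 12*(-13 + 0) = 12*(-13) = -156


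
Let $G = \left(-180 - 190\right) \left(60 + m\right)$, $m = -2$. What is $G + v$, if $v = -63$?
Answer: $-21523$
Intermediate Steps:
$G = -21460$ ($G = \left(-180 - 190\right) \left(60 - 2\right) = \left(-370\right) 58 = -21460$)
$G + v = -21460 - 63 = -21523$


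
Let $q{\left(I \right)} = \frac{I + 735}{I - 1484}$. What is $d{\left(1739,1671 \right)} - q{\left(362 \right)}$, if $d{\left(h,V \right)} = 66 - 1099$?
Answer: $- \frac{1157929}{1122} \approx -1032.0$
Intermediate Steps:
$q{\left(I \right)} = \frac{735 + I}{-1484 + I}$
$d{\left(h,V \right)} = -1033$
$d{\left(1739,1671 \right)} - q{\left(362 \right)} = -1033 - \frac{735 + 362}{-1484 + 362} = -1033 - \frac{1}{-1122} \cdot 1097 = -1033 - \left(- \frac{1}{1122}\right) 1097 = -1033 - - \frac{1097}{1122} = -1033 + \frac{1097}{1122} = - \frac{1157929}{1122}$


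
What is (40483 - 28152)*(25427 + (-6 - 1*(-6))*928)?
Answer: 313540337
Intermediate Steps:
(40483 - 28152)*(25427 + (-6 - 1*(-6))*928) = 12331*(25427 + (-6 + 6)*928) = 12331*(25427 + 0*928) = 12331*(25427 + 0) = 12331*25427 = 313540337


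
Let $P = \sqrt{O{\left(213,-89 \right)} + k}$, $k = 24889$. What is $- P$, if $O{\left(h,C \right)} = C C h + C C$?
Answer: $- \sqrt{1719983} \approx -1311.5$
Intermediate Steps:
$O{\left(h,C \right)} = C^{2} + h C^{2}$ ($O{\left(h,C \right)} = C^{2} h + C^{2} = h C^{2} + C^{2} = C^{2} + h C^{2}$)
$P = \sqrt{1719983}$ ($P = \sqrt{\left(-89\right)^{2} \left(1 + 213\right) + 24889} = \sqrt{7921 \cdot 214 + 24889} = \sqrt{1695094 + 24889} = \sqrt{1719983} \approx 1311.5$)
$- P = - \sqrt{1719983}$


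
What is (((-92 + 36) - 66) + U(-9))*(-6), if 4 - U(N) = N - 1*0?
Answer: 654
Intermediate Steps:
U(N) = 4 - N (U(N) = 4 - (N - 1*0) = 4 - (N + 0) = 4 - N)
(((-92 + 36) - 66) + U(-9))*(-6) = (((-92 + 36) - 66) + (4 - 1*(-9)))*(-6) = ((-56 - 66) + (4 + 9))*(-6) = (-122 + 13)*(-6) = -109*(-6) = 654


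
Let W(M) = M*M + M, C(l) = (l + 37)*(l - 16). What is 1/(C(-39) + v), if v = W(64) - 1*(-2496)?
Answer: 1/6766 ≈ 0.00014780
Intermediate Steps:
C(l) = (-16 + l)*(37 + l) (C(l) = (37 + l)*(-16 + l) = (-16 + l)*(37 + l))
W(M) = M + M² (W(M) = M² + M = M + M²)
v = 6656 (v = 64*(1 + 64) - 1*(-2496) = 64*65 + 2496 = 4160 + 2496 = 6656)
1/(C(-39) + v) = 1/((-592 + (-39)² + 21*(-39)) + 6656) = 1/((-592 + 1521 - 819) + 6656) = 1/(110 + 6656) = 1/6766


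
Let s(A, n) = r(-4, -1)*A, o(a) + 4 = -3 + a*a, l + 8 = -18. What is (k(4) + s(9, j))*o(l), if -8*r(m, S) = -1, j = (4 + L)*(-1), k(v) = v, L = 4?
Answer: 27429/8 ≈ 3428.6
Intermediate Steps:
l = -26 (l = -8 - 18 = -26)
o(a) = -7 + a² (o(a) = -4 + (-3 + a*a) = -4 + (-3 + a²) = -7 + a²)
j = -8 (j = (4 + 4)*(-1) = 8*(-1) = -8)
r(m, S) = ⅛ (r(m, S) = -⅛*(-1) = ⅛)
s(A, n) = A/8
(k(4) + s(9, j))*o(l) = (4 + (⅛)*9)*(-7 + (-26)²) = (4 + 9/8)*(-7 + 676) = (41/8)*669 = 27429/8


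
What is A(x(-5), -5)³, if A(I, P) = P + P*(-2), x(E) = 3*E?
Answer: 125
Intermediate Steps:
A(I, P) = -P (A(I, P) = P - 2*P = -P)
A(x(-5), -5)³ = (-1*(-5))³ = 5³ = 125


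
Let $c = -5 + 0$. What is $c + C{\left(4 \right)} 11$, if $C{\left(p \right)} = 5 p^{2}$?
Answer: $875$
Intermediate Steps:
$c = -5$
$c + C{\left(4 \right)} 11 = -5 + 5 \cdot 4^{2} \cdot 11 = -5 + 5 \cdot 16 \cdot 11 = -5 + 80 \cdot 11 = -5 + 880 = 875$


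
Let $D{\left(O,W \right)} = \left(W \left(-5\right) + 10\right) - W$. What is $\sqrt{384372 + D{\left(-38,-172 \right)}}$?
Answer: $\sqrt{385414} \approx 620.82$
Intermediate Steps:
$D{\left(O,W \right)} = 10 - 6 W$ ($D{\left(O,W \right)} = \left(- 5 W + 10\right) - W = \left(10 - 5 W\right) - W = 10 - 6 W$)
$\sqrt{384372 + D{\left(-38,-172 \right)}} = \sqrt{384372 + \left(10 - -1032\right)} = \sqrt{384372 + \left(10 + 1032\right)} = \sqrt{384372 + 1042} = \sqrt{385414}$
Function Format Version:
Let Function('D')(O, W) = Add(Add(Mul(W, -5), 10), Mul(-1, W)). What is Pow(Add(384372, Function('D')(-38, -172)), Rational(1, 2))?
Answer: Pow(385414, Rational(1, 2)) ≈ 620.82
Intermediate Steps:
Function('D')(O, W) = Add(10, Mul(-6, W)) (Function('D')(O, W) = Add(Add(Mul(-5, W), 10), Mul(-1, W)) = Add(Add(10, Mul(-5, W)), Mul(-1, W)) = Add(10, Mul(-6, W)))
Pow(Add(384372, Function('D')(-38, -172)), Rational(1, 2)) = Pow(Add(384372, Add(10, Mul(-6, -172))), Rational(1, 2)) = Pow(Add(384372, Add(10, 1032)), Rational(1, 2)) = Pow(Add(384372, 1042), Rational(1, 2)) = Pow(385414, Rational(1, 2))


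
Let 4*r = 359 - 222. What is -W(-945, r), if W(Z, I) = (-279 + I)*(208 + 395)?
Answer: 590337/4 ≈ 1.4758e+5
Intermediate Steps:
r = 137/4 (r = (359 - 222)/4 = (¼)*137 = 137/4 ≈ 34.250)
W(Z, I) = -168237 + 603*I (W(Z, I) = (-279 + I)*603 = -168237 + 603*I)
-W(-945, r) = -(-168237 + 603*(137/4)) = -(-168237 + 82611/4) = -1*(-590337/4) = 590337/4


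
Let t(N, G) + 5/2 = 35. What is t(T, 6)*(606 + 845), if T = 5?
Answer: 94315/2 ≈ 47158.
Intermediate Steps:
t(N, G) = 65/2 (t(N, G) = -5/2 + 35 = 65/2)
t(T, 6)*(606 + 845) = 65*(606 + 845)/2 = (65/2)*1451 = 94315/2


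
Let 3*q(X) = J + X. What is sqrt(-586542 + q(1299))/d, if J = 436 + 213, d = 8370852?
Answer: I*sqrt(5273034)/25112556 ≈ 9.1441e-5*I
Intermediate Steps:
J = 649
q(X) = 649/3 + X/3 (q(X) = (649 + X)/3 = 649/3 + X/3)
sqrt(-586542 + q(1299))/d = sqrt(-586542 + (649/3 + (1/3)*1299))/8370852 = sqrt(-586542 + (649/3 + 433))*(1/8370852) = sqrt(-586542 + 1948/3)*(1/8370852) = sqrt(-1757678/3)*(1/8370852) = (I*sqrt(5273034)/3)*(1/8370852) = I*sqrt(5273034)/25112556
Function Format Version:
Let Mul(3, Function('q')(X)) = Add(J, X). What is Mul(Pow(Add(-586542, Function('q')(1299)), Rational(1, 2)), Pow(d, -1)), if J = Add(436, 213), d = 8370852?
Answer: Mul(Rational(1, 25112556), I, Pow(5273034, Rational(1, 2))) ≈ Mul(9.1441e-5, I)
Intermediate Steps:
J = 649
Function('q')(X) = Add(Rational(649, 3), Mul(Rational(1, 3), X)) (Function('q')(X) = Mul(Rational(1, 3), Add(649, X)) = Add(Rational(649, 3), Mul(Rational(1, 3), X)))
Mul(Pow(Add(-586542, Function('q')(1299)), Rational(1, 2)), Pow(d, -1)) = Mul(Pow(Add(-586542, Add(Rational(649, 3), Mul(Rational(1, 3), 1299))), Rational(1, 2)), Pow(8370852, -1)) = Mul(Pow(Add(-586542, Add(Rational(649, 3), 433)), Rational(1, 2)), Rational(1, 8370852)) = Mul(Pow(Add(-586542, Rational(1948, 3)), Rational(1, 2)), Rational(1, 8370852)) = Mul(Pow(Rational(-1757678, 3), Rational(1, 2)), Rational(1, 8370852)) = Mul(Mul(Rational(1, 3), I, Pow(5273034, Rational(1, 2))), Rational(1, 8370852)) = Mul(Rational(1, 25112556), I, Pow(5273034, Rational(1, 2)))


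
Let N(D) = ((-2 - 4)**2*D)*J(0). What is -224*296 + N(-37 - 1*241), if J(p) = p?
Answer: -66304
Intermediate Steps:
N(D) = 0 (N(D) = ((-2 - 4)**2*D)*0 = ((-6)**2*D)*0 = (36*D)*0 = 0)
-224*296 + N(-37 - 1*241) = -224*296 + 0 = -66304 + 0 = -66304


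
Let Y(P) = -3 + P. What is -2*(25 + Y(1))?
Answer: -46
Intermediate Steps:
-2*(25 + Y(1)) = -2*(25 + (-3 + 1)) = -2*(25 - 2) = -2*23 = -46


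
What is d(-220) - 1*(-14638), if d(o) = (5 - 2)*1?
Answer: 14641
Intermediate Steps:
d(o) = 3 (d(o) = 3*1 = 3)
d(-220) - 1*(-14638) = 3 - 1*(-14638) = 3 + 14638 = 14641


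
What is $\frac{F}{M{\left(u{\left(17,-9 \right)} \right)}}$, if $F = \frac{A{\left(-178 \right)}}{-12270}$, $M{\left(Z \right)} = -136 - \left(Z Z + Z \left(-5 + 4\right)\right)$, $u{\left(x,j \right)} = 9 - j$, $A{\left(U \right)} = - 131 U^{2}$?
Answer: $- \frac{1037651}{1355835} \approx -0.76532$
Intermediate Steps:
$M{\left(Z \right)} = -136 + Z - Z^{2}$ ($M{\left(Z \right)} = -136 - \left(Z^{2} + Z \left(-1\right)\right) = -136 - \left(Z^{2} - Z\right) = -136 + Z - Z^{2}$)
$F = \frac{2075302}{6135}$ ($F = \frac{\left(-131\right) \left(-178\right)^{2}}{-12270} = \left(-131\right) 31684 \left(- \frac{1}{12270}\right) = \left(-4150604\right) \left(- \frac{1}{12270}\right) = \frac{2075302}{6135} \approx 338.27$)
$\frac{F}{M{\left(u{\left(17,-9 \right)} \right)}} = \frac{2075302}{6135 \left(-136 + \left(9 - -9\right) - \left(9 - -9\right)^{2}\right)} = \frac{2075302}{6135 \left(-136 + \left(9 + 9\right) - \left(9 + 9\right)^{2}\right)} = \frac{2075302}{6135 \left(-136 + 18 - 18^{2}\right)} = \frac{2075302}{6135 \left(-136 + 18 - 324\right)} = \frac{2075302}{6135 \left(-442\right)} = \frac{2075302}{6135} \left(- \frac{1}{442}\right) = - \frac{1037651}{1355835}$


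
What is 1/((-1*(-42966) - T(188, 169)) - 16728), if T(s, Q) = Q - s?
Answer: 1/26257 ≈ 3.8085e-5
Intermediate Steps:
1/((-1*(-42966) - T(188, 169)) - 16728) = 1/((-1*(-42966) - (169 - 1*188)) - 16728) = 1/((42966 - (169 - 188)) - 16728) = 1/((42966 - 1*(-19)) - 16728) = 1/((42966 + 19) - 16728) = 1/(42985 - 16728) = 1/26257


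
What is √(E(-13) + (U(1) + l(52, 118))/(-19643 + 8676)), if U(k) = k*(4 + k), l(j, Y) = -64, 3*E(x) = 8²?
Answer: √23098640565/32901 ≈ 4.6194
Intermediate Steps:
E(x) = 64/3 (E(x) = (⅓)*8² = (⅓)*64 = 64/3)
√(E(-13) + (U(1) + l(52, 118))/(-19643 + 8676)) = √(64/3 + (1*(4 + 1) - 64)/(-19643 + 8676)) = √(64/3 + (1*5 - 64)/(-10967)) = √(64/3 + (5 - 64)*(-1/10967)) = √(64/3 - 59*(-1/10967)) = √(64/3 + 59/10967) = √(702065/32901) = √23098640565/32901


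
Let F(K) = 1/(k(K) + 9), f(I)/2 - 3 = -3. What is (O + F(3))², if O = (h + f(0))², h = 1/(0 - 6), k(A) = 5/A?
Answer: 1225/82944 ≈ 0.014769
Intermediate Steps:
f(I) = 0 (f(I) = 6 + 2*(-3) = 6 - 6 = 0)
h = -⅙ (h = 1/(-6) = -⅙ ≈ -0.16667)
F(K) = 1/(9 + 5/K) (F(K) = 1/(5/K + 9) = 1/(9 + 5/K))
O = 1/36 (O = (-⅙ + 0)² = (-⅙)² = 1/36 ≈ 0.027778)
(O + F(3))² = (1/36 + 3/(5 + 9*3))² = (1/36 + 3/(5 + 27))² = (1/36 + 3/32)² = (35/288)² = 1225/82944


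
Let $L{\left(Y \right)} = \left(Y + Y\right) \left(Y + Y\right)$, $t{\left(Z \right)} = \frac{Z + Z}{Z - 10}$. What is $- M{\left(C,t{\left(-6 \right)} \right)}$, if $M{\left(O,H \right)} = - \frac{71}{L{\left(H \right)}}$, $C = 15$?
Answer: $\frac{284}{9} \approx 31.556$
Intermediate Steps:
$t{\left(Z \right)} = \frac{2 Z}{-10 + Z}$
$L{\left(Y \right)} = 4 Y^{2}$ ($L{\left(Y \right)} = 2 Y 2 Y = 4 Y^{2}$)
$M{\left(O,H \right)} = - \frac{71}{4 H^{2}}$
$- M{\left(C,t{\left(-6 \right)} \right)} = - \frac{-71}{4 \frac{144}{\left(-10 - 6\right)^{2}}} = - \frac{-71}{4 \cdot \frac{9}{16}} = - \frac{\left(-71\right) 16}{4 \cdot 9} = \left(-1\right) \left(- \frac{284}{9}\right) = \frac{284}{9}$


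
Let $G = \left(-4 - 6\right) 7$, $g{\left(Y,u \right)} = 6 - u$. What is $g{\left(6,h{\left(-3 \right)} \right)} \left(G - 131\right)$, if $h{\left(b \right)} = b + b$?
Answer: $-2412$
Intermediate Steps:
$h{\left(b \right)} = 2 b$
$G = -70$ ($G = \left(-10\right) 7 = -70$)
$g{\left(6,h{\left(-3 \right)} \right)} \left(G - 131\right) = \left(6 - 2 \left(-3\right)\right) \left(-70 - 131\right) = \left(6 - -6\right) \left(-201\right) = \left(6 + 6\right) \left(-201\right) = 12 \left(-201\right) = -2412$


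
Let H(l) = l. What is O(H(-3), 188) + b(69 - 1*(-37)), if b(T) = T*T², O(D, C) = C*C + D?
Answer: 1226357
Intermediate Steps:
O(D, C) = D + C² (O(D, C) = C² + D = D + C²)
b(T) = T³
O(H(-3), 188) + b(69 - 1*(-37)) = (-3 + 188²) + (69 - 1*(-37))³ = (-3 + 35344) + (69 + 37)³ = 35341 + 106³ = 35341 + 1191016 = 1226357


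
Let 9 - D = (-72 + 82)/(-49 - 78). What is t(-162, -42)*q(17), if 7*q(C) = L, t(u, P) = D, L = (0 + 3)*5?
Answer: 17295/889 ≈ 19.454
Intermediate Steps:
L = 15 (L = 3*5 = 15)
D = 1153/127 (D = 9 - (-72 + 82)/(-49 - 78) = 9 - 10/(-127) = 9 - 10*(-1)/127 = 9 - 1*(-10/127) = 9 + 10/127 = 1153/127 ≈ 9.0787)
t(u, P) = 1153/127
q(C) = 15/7 (q(C) = (⅐)*15 = 15/7)
t(-162, -42)*q(17) = (1153/127)*(15/7) = 17295/889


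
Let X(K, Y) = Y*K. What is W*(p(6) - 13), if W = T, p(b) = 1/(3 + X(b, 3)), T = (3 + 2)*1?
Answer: -1360/21 ≈ -64.762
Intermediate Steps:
X(K, Y) = K*Y
T = 5 (T = 5*1 = 5)
p(b) = 1/(3 + 3*b) (p(b) = 1/(3 + b*3) = 1/(3 + 3*b))
W = 5
W*(p(6) - 13) = 5*(1/(3*(1 + 6)) - 13) = 5*((1/3)/7 - 13) = 5*((1/3)*(1/7) - 13) = 5*(1/21 - 13) = 5*(-272/21) = -1360/21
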